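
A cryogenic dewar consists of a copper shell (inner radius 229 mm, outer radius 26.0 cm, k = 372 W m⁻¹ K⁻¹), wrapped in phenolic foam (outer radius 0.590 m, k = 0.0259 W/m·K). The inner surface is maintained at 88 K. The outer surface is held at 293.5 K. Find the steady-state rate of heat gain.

Q = 31.1 W

Resistance network (inner→outer):
  R_copper = (1/0.229 − 1/0.260)/(4πk) = 0.5207/(4π·372) = 1.114×10^-4 K/W
  R_phenolic foam = (1/0.260 − 1/0.590)/(4πk) = 2.151/(4π·0.0259) = 6.610 K/W
ΣR = 1.114×10^-4 + 6.610 = 6.610 K/W
Q = ΔT/ΣR = (88 K − 293.5 K)/6.610 = -31.1 W
(Negative Q ⇒ heat flows inward; heat gain = 31.1 W.)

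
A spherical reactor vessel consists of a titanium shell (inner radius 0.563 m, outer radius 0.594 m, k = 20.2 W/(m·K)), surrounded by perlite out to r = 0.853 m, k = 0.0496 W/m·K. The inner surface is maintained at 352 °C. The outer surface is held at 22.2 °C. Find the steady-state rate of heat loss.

Treat each layer as a resistance in series:
  R_titanium = (1/0.563 − 1/0.594)/(4πk) = 0.09270/(4π·20.2) = 3.652×10^-4 K/W
  R_perlite = (1/0.594 − 1/0.853)/(4πk) = 0.5112/(4π·0.0496) = 0.8201 K/W
ΣR = 3.652×10^-4 + 0.8201 = 0.8205 K/W
Q = ΔT/ΣR = (352 °C − 22.2 °C)/0.8205 = 402 W

Q = 402 W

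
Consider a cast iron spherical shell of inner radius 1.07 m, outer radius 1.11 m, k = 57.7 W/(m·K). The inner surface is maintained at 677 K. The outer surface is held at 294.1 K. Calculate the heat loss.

Q = 4πk·ΔT/(1/r₁ − 1/r₂) = 4π × 57.7 × 382.9 / (1/1.07 − 1/1.11) = 8.24×10^6 W

Q = 8240 kW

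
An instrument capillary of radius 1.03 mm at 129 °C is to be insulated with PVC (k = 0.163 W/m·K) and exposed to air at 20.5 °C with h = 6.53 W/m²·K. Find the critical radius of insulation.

For a cylinder, r_cr = k_ins/h = 0.163/6.53 = 0.0250 m = 2.50 cm

r_cr = 2.50 cm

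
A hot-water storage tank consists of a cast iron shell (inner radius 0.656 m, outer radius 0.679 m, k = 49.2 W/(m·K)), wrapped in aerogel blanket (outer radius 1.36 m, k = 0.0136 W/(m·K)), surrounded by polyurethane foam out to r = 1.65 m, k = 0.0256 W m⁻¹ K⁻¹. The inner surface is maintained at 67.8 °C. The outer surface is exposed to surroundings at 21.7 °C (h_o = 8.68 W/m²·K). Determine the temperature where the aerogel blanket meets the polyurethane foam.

Series thermal resistances, inner to outer:
  R_cast iron = (1/0.656 − 1/0.679)/(4πk) = 0.05164/(4π·49.2) = 8.352×10^-5 K/W
  R_aerogel blanket = (1/0.679 − 1/1.36)/(4πk) = 0.7375/(4π·0.0136) = 4.315 K/W
  R_polyurethane foam = (1/1.36 − 1/1.65)/(4πk) = 0.1292/(4π·0.0256) = 0.4017 K/W
  R_conv,out = 1/(4πr²h) = 1/(4π·1.65²·8.68) = 0.003367 K/W
ΣR = 8.352×10^-5 + 4.315 + 0.4017 + 0.003367 = 4.720 K/W
Q = ΔT/ΣR = (67.8 °C − 21.7 °C)/4.720 = 9.767 W
From the inner boundary to the aerogel blanket/polyurethane foam interface, ΣR_partial = 4.315 K/W.
T_interface = T_in − Q·ΣR_partial = 67.8 °C − (9.767)(4.315) = 25.7 °C

T = 25.7 °C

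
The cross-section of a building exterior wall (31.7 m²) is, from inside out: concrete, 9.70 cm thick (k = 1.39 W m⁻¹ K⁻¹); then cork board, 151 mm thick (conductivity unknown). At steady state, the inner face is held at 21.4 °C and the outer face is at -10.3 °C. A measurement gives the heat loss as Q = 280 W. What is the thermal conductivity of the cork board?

ΣR = ΔT/Q = |21.4 − -10.3|/280 = 0.1132 K/W
Known resistances:
  R_concrete = L/(kA) = 0.0970/(1.39·31.7) = 0.002201 K/W
R_cork board = ΣR − ΣR_known = 0.1132 − 0.002201 = 0.1110 K/W
L/(kA) = 0.1110 ⇒ k = 0.151/(0.1110·31.7) = 0.0429 W/m·K

k = 0.0429 W/m·K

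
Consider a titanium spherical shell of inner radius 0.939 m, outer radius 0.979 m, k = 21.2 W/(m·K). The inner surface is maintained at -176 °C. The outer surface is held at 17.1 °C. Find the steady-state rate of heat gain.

Q = 4πk·ΔT/(1/r₁ − 1/r₂) = 4π × 21.2 × 193.1 / (1/0.939 − 1/0.979) = 1.18×10^6 W

Q = 1180 kW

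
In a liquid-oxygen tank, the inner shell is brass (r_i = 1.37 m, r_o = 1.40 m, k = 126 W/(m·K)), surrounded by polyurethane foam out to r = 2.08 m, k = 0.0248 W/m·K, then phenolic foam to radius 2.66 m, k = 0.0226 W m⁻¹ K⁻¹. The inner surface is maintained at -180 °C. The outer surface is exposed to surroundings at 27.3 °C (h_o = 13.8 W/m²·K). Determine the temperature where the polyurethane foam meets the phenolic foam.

T = -41.2 °C

Series thermal resistances, inner to outer:
  R_brass = (1/1.37 − 1/1.40)/(4πk) = 0.01564/(4π·126) = 9.879×10^-6 K/W
  R_polyurethane foam = (1/1.40 − 1/2.08)/(4πk) = 0.2335/(4π·0.0248) = 0.7493 K/W
  R_phenolic foam = (1/2.08 − 1/2.66)/(4πk) = 0.1048/(4π·0.0226) = 0.3691 K/W
  R_conv,out = 1/(4πr²h) = 1/(4π·2.66²·13.8) = 8.150×10^-4 K/W
ΣR = 9.879×10^-6 + 0.7493 + 0.3691 + 8.150×10^-4 = 1.119 K/W
Q = ΔT/ΣR = (-180 °C − 27.3 °C)/1.119 = -185.3 W
From the inner boundary to the polyurethane foam/phenolic foam interface, ΣR_partial = 0.7493 K/W.
T_interface = T_in − Q·ΣR_partial = -180 °C − (-185.3)(0.7493) = -41.2 °C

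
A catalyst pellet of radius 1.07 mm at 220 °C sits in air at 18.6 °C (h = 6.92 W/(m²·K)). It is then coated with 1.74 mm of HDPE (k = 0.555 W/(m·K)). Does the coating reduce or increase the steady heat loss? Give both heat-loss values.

Critical radius for a sphere: r_cr = 2k/h = 0.160 m = 16.0 cm.
Outer radius after coating: r₂ = 0.00107 + 0.00174 = 0.00281 m.
Since r₁ < r_cr and r₂ ≤ r_cr, the coating moves toward the maximum at r_cr — heat loss rises.
Bare: R = 1/(4πr₁²h) = 10040 K/W; Q = 201.4/10040 = 0.0201 W.
Coated: R = R_cond + R_conv = 1539 K/W; Q = 201.4/1539 = 0.131 W.

increases: 0.0201 → 0.131 W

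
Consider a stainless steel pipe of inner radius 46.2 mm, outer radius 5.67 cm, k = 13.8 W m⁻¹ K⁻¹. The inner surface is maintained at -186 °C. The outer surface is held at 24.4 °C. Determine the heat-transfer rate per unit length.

Q' = 2πk·ΔT/ln(r₂/r₁) = 2π × 13.8 × 210.4 / ln(0.0567/0.0462) = 89100 W/m

Q' = 89.1 kW/m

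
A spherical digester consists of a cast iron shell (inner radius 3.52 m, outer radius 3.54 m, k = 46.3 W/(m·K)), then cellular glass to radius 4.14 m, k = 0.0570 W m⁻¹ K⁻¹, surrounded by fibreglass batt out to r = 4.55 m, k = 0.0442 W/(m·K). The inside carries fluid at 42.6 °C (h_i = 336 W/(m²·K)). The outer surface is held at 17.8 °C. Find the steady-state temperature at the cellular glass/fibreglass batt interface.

T = 27.9 °C

Series thermal resistances, inner to outer:
  R_conv,in = 1/(4πr²h) = 1/(4π·3.52²·336) = 1.911×10^-5 K/W
  R_cast iron = (1/3.52 − 1/3.54)/(4πk) = 0.001605/(4π·46.3) = 2.759×10^-6 K/W
  R_cellular glass = (1/3.54 − 1/4.14)/(4πk) = 0.04094/(4π·0.0570) = 0.05716 K/W
  R_fibreglass batt = (1/4.14 − 1/4.55)/(4πk) = 0.02177/(4π·0.0442) = 0.03919 K/W
ΣR = 1.911×10^-5 + 2.759×10^-6 + 0.05716 + 0.03919 = 0.09637 K/W
Q = ΔT/ΣR = (42.6 °C − 17.8 °C)/0.09637 = 257.3 W
From the inner boundary to the cellular glass/fibreglass batt interface, ΣR_partial = 0.05718 K/W.
T_interface = T_in − Q·ΣR_partial = 42.6 °C − (257.3)(0.05718) = 27.9 °C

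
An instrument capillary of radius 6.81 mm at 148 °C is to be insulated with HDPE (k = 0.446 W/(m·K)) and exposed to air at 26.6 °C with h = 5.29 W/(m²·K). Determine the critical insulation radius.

For a cylinder, r_cr = k_ins/h = 0.446/5.29 = 0.0843 m = 8.43 cm

r_cr = 8.43 cm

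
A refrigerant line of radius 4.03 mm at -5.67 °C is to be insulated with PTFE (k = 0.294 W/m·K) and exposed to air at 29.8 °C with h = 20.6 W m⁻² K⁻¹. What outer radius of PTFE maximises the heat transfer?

r_cr = 1.43 cm

For a cylinder, r_cr = k_ins/h = 0.294/20.6 = 0.0143 m = 1.43 cm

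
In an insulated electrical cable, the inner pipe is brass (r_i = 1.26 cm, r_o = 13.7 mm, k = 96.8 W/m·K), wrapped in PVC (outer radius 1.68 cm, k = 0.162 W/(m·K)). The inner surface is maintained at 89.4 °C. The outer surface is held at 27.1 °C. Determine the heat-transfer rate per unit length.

Q' = 311 W/m

Series thermal resistances, inner to outer:
  R'_brass = ln(0.0137/0.0126)/(2πk) = 0.08370/(2π·96.8) = 1.376×10^-4 m·K/W
  R'_PVC = ln(0.0168/0.0137)/(2πk) = 0.2040/(2π·0.162) = 0.2004 m·K/W
ΣR = 1.376×10^-4 + 0.2004 = 0.2005 m·K/W
Q' = ΔT/ΣR = (89.4 °C − 27.1 °C)/0.2005 = 311 W/m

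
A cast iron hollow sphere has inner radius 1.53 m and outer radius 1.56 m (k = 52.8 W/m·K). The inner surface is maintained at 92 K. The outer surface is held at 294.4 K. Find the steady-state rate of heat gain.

Q = 1.07×10^7 W

Q = 4πk·ΔT/(1/r₁ − 1/r₂) = 4π × 52.8 × 202.4 / (1/1.53 − 1/1.56) = 1.07×10^7 W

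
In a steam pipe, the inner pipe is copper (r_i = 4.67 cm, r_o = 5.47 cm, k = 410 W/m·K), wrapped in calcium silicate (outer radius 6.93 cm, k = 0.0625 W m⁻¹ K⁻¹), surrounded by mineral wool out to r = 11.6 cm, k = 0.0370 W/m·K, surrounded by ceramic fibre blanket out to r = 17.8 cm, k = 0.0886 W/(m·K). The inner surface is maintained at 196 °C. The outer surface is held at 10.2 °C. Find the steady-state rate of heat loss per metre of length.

Series thermal resistances, inner to outer:
  R'_copper = ln(0.0547/0.0467)/(2πk) = 0.1581/(2π·410) = 6.138×10^-5 m·K/W
  R'_calcium silicate = ln(0.0693/0.0547)/(2πk) = 0.2366/(2π·0.0625) = 0.6024 m·K/W
  R'_mineral wool = ln(0.116/0.0693)/(2πk) = 0.5151/(2π·0.0370) = 2.216 m·K/W
  R'_ceramic fibre blanket = ln(0.178/0.116)/(2πk) = 0.4282/(2π·0.0886) = 0.7692 m·K/W
ΣR = 6.138×10^-5 + 0.6024 + 2.216 + 0.7692 = 3.588 m·K/W
Q' = ΔT/ΣR = (196 °C − 10.2 °C)/3.588 = 51.8 W/m

Q' = 51.8 W/m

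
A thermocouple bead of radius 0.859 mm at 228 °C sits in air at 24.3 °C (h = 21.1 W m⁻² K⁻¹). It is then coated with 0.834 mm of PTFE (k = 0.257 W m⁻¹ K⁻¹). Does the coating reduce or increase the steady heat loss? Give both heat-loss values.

Critical radius for a sphere: r_cr = 2k/h = 0.0244 m = 2.44 cm.
Outer radius after coating: r₂ = 8.59×10^-4 + 8.34×10^-4 = 0.001693 m.
Since r₁ < r_cr and r₂ ≤ r_cr, the coating moves toward the maximum at r_cr — heat loss rises.
Bare: R = 1/(4πr₁²h) = 5111 K/W; Q = 203.7/5111 = 0.0399 W.
Coated: R = R_cond + R_conv = 1493 K/W; Q = 203.7/1493 = 0.136 W.

increases: 0.0399 → 0.136 W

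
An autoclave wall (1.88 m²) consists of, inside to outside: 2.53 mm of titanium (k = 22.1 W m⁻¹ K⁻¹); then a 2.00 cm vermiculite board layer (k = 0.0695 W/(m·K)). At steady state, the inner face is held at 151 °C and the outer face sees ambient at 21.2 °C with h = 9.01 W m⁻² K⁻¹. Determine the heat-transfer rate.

Series thermal resistances, inner to outer:
  R_titanium = L/(kA) = 0.00253/(22.1·1.88) = 6.089×10^-5 K/W
  R_vermiculite board = L/(kA) = 0.0200/(0.0695·1.88) = 0.1531 K/W
  R_conv,out = 1/(hA) = 1/(9.01·1.88) = 0.05904 K/W
ΣR = 6.089×10^-5 + 0.1531 + 0.05904 = 0.2122 K/W
Q = ΔT/ΣR = (151 °C − 21.2 °C)/0.2122 = 612 W

Q = 612 W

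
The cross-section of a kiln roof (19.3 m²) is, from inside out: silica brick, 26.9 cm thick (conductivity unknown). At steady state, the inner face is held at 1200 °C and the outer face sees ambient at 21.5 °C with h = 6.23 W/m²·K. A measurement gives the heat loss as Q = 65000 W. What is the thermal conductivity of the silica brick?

ΣR = ΔT/Q = |1200 − 21.5|/65000 = 0.01813 K/W
Known resistances:
  R_conv,out = 1/(hA) = 1/(6.23·19.3) = 0.008317 K/W
R_silica brick = ΣR − ΣR_known = 0.01813 − 0.008317 = 0.009813 K/W
L/(kA) = 0.009813 ⇒ k = 0.269/(0.009813·19.3) = 1.42 W/m·K

k = 1.42 W/m·K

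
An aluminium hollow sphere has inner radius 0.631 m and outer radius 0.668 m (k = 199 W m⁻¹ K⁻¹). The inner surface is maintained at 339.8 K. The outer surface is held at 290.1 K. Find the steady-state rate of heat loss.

Q = 1420 kW

Q = 4πk·ΔT/(1/r₁ − 1/r₂) = 4π × 199 × 49.7 / (1/0.631 − 1/0.668) = 1.42×10^6 W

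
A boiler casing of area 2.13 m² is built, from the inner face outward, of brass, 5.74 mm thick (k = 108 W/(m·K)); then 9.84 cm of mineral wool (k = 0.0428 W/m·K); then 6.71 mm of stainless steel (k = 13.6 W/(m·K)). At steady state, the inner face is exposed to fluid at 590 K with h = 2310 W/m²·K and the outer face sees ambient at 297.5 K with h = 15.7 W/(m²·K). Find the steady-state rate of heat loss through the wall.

Q = 264 W

Resistance network (inner→outer):
  R_conv,in = 1/(hA) = 1/(2310·2.13) = 2.032×10^-4 K/W
  R_brass = L/(kA) = 0.00574/(108·2.13) = 2.495×10^-5 K/W
  R_mineral wool = L/(kA) = 0.0984/(0.0428·2.13) = 1.079 K/W
  R_stainless steel = L/(kA) = 0.00671/(13.6·2.13) = 2.316×10^-4 K/W
  R_conv,out = 1/(hA) = 1/(15.7·2.13) = 0.02990 K/W
ΣR = 2.032×10^-4 + 2.495×10^-5 + 1.079 + 2.316×10^-4 + 0.02990 = 1.109 K/W
Q = ΔT/ΣR = (590 K − 297.5 K)/1.109 = 264 W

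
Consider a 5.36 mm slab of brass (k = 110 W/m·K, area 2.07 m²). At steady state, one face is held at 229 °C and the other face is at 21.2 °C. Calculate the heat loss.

Q = 8.83×10^6 W

Q = kA·ΔT/L = 110 × 2.07 × |229 °C − 21.2 °C| / 0.00536 = 8.83×10^6 W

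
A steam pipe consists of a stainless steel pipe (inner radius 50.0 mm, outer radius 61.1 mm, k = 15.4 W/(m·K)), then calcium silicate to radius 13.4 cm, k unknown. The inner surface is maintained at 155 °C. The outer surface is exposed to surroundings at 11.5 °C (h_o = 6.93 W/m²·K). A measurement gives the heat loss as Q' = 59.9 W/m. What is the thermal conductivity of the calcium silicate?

k = 0.0562 W/m·K

ΣR = ΔT/Q' = |155 − 11.5|/59.9 = 2.396 m·K/W
Known resistances:
  R'_stainless steel = ln(0.0611/0.0500)/(2πk) = 0.2005/(2π·15.4) = 0.002072 m·K/W
  R'_conv,out = 1/(2πr h) = 1/(2π·0.134·6.93) = 0.1714 m·K/W
R_calcium silicate = ΣR − ΣR_known = 2.396 − 0.1735 = 2.223 m·K/W
ln(r₂/r₁)/(2πk) = 2.223 ⇒ k = 0.7853/(2π·2.223) = 0.0562 W/m·K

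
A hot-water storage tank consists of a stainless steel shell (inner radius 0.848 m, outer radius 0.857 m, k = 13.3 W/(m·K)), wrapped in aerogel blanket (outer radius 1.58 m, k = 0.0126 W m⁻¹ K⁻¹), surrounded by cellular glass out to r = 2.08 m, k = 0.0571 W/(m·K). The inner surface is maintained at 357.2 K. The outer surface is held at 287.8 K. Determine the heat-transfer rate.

Q = 19.4 W

Series thermal resistances, inner to outer:
  R_stainless steel = (1/0.848 − 1/0.857)/(4πk) = 0.01238/(4π·13.3) = 7.410×10^-5 K/W
  R_aerogel blanket = (1/0.857 − 1/1.58)/(4πk) = 0.5339/(4π·0.0126) = 3.372 K/W
  R_cellular glass = (1/1.58 − 1/2.08)/(4πk) = 0.1521/(4π·0.0571) = 0.2120 K/W
ΣR = 7.410×10^-5 + 3.372 + 0.2120 = 3.584 K/W
Q = ΔT/ΣR = (357.2 K − 287.8 K)/3.584 = 19.4 W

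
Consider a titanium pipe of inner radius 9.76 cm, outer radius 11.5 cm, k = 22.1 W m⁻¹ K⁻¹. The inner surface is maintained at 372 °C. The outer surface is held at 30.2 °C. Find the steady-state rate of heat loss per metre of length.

Q' = 289 kW/m

Q' = 2πk·ΔT/ln(r₂/r₁) = 2π × 22.1 × 341.8 / ln(0.115/0.0976) = 2.89×10^5 W/m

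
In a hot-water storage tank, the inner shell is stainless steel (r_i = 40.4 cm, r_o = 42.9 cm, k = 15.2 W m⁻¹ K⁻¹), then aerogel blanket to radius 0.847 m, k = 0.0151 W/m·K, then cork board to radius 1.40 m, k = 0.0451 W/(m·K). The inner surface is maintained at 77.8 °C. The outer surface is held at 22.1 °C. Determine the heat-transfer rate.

Series thermal resistances, inner to outer:
  R_stainless steel = (1/0.404 − 1/0.429)/(4πk) = 0.1442/(4π·15.2) = 7.552×10^-4 K/W
  R_aerogel blanket = (1/0.429 − 1/0.847)/(4πk) = 1.150/(4π·0.0151) = 6.062 K/W
  R_cork board = (1/0.847 − 1/1.40)/(4πk) = 0.4664/(4π·0.0451) = 0.8229 K/W
ΣR = 7.552×10^-4 + 6.062 + 0.8229 = 6.886 K/W
Q = ΔT/ΣR = (77.8 °C − 22.1 °C)/6.886 = 8.09 W

Q = 8.09 W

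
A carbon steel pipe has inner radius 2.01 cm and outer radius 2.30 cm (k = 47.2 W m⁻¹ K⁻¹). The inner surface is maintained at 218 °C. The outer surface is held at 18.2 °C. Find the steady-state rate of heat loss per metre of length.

Q' = 4.40×10^5 W/m

Q' = 2πk·ΔT/ln(r₂/r₁) = 2π × 47.2 × 199.8 / ln(0.0230/0.0201) = 4.40×10^5 W/m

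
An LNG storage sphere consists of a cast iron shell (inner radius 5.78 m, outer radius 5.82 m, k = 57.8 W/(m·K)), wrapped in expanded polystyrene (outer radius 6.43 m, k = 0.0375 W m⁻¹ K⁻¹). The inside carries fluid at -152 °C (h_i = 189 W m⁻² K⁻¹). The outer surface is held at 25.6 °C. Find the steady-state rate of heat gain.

Q = 5.13 kW

Treat each layer as a resistance in series:
  R_conv,in = 1/(4πr²h) = 1/(4π·5.78²·189) = 1.260×10^-5 K/W
  R_cast iron = (1/5.78 − 1/5.82)/(4πk) = 0.001189/(4π·57.8) = 1.637×10^-6 K/W
  R_expanded polystyrene = (1/5.82 − 1/6.43)/(4πk) = 0.01630/(4π·0.0375) = 0.03459 K/W
ΣR = 1.260×10^-5 + 1.637×10^-6 + 0.03459 = 0.03460 K/W
Q = ΔT/ΣR = (-152 °C − 25.6 °C)/0.03460 = -5130 W
(Negative Q ⇒ heat flows inward; heat gain = 5130 W.)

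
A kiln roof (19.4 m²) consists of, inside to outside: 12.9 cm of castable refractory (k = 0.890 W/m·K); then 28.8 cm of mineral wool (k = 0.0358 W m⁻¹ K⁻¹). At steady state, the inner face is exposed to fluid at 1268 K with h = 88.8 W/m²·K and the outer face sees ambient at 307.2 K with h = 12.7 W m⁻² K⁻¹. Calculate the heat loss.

Series thermal resistances, inner to outer:
  R_conv,in = 1/(hA) = 1/(88.8·19.4) = 5.805×10^-4 K/W
  R_castable refractory = L/(kA) = 0.129/(0.890·19.4) = 0.007471 K/W
  R_mineral wool = L/(kA) = 0.288/(0.0358·19.4) = 0.4147 K/W
  R_conv,out = 1/(hA) = 1/(12.7·19.4) = 0.004059 K/W
ΣR = 5.805×10^-4 + 0.007471 + 0.4147 + 0.004059 = 0.4268 K/W
Q = ΔT/ΣR = (1268 K − 307.2 K)/0.4268 = 2250 W

Q = 2250 W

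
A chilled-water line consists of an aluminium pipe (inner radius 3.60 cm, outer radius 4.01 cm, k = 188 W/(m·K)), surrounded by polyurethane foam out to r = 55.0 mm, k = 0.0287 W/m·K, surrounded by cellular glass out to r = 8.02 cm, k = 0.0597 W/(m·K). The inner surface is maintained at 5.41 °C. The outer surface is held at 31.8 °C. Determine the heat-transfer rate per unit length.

Treat each layer as a resistance in series:
  R'_aluminium = ln(0.0401/0.0360)/(2πk) = 0.1079/(2π·188) = 9.131×10^-5 m·K/W
  R'_polyurethane foam = ln(0.0550/0.0401)/(2πk) = 0.3160/(2π·0.0287) = 1.752 m·K/W
  R'_cellular glass = ln(0.0802/0.0550)/(2πk) = 0.3772/(2π·0.0597) = 1.006 m·K/W
ΣR = 9.131×10^-5 + 1.752 + 1.006 = 2.758 m·K/W
Q' = ΔT/ΣR = (5.41 °C − 31.8 °C)/2.758 = -9.57 W/m
(Negative Q' ⇒ heat flows inward; heat gain = 9.57 W/m.)

Q' = 9.57 W/m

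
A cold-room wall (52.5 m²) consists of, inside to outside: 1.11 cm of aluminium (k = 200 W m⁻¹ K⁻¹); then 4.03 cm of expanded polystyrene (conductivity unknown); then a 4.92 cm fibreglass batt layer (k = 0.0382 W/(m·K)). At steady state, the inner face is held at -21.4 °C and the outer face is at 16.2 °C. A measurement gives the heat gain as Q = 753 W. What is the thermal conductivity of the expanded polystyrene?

ΣR = ΔT/Q = |-21.4 − 16.2|/753 = 0.04993 K/W
Known resistances:
  R_aluminium = L/(kA) = 0.0111/(200·52.5) = 1.057×10^-6 K/W
  R_fibreglass batt = L/(kA) = 0.0492/(0.0382·52.5) = 0.02453 K/W
R_expanded polystyrene = ΣR − ΣR_known = 0.04993 − 0.02453 = 0.02540 K/W
L/(kA) = 0.02540 ⇒ k = 0.0403/(0.02540·52.5) = 0.0302 W/m·K

k = 0.0302 W/m·K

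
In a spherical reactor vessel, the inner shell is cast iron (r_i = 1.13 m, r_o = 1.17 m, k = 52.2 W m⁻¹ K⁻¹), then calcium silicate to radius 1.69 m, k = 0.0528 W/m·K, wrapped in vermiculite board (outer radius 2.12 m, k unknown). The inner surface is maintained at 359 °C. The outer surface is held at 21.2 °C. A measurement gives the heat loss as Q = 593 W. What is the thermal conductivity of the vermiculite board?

ΣR = ΔT/Q = |359 − 21.2|/593 = 0.5696 K/W
Known resistances:
  R_cast iron = (1/1.13 − 1/1.17)/(4πk) = 0.03025/(4π·52.2) = 4.612×10^-5 K/W
  R_calcium silicate = (1/1.17 − 1/1.69)/(4πk) = 0.2630/(4π·0.0528) = 0.3964 K/W
R_vermiculite board = ΣR − ΣR_known = 0.5696 − 0.3964 = 0.1732 K/W
(1/r₁−1/r₂)/(4πk) = 0.1732 ⇒ k = 0.1200/(4π·0.1732) = 0.0551 W/m·K

k = 0.0551 W/m·K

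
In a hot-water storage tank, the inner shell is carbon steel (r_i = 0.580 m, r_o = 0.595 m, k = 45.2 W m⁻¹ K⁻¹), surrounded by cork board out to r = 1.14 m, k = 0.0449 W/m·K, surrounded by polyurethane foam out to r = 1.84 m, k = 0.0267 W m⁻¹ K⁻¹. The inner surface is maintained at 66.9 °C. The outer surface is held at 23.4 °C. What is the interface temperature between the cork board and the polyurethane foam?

Treat each layer as a resistance in series:
  R_carbon steel = (1/0.580 − 1/0.595)/(4πk) = 0.04347/(4π·45.2) = 7.652×10^-5 K/W
  R_cork board = (1/0.595 − 1/1.14)/(4πk) = 0.8035/(4π·0.0449) = 1.424 K/W
  R_polyurethane foam = (1/1.14 − 1/1.84)/(4πk) = 0.3337/(4π·0.0267) = 0.9946 K/W
ΣR = 7.652×10^-5 + 1.424 + 0.9946 = 2.419 K/W
Q = ΔT/ΣR = (66.9 °C − 23.4 °C)/2.419 = 17.98 W
From the inner boundary to the cork board/polyurethane foam interface, ΣR_partial = 1.424 K/W.
T_interface = T_in − Q·ΣR_partial = 66.9 °C − (17.98)(1.424) = 41.3 °C

T = 41.3 °C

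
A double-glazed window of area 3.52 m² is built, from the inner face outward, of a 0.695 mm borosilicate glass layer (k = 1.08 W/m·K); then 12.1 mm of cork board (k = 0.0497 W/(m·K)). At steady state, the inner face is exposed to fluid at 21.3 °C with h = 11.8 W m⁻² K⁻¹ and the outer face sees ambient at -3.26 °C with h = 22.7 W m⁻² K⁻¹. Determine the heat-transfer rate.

Q = 232 W

Resistance network (inner→outer):
  R_conv,in = 1/(hA) = 1/(11.8·3.52) = 0.02408 K/W
  R_borosilicate glass = L/(kA) = 6.95×10^-4/(1.08·3.52) = 1.828×10^-4 K/W
  R_cork board = L/(kA) = 0.0121/(0.0497·3.52) = 0.06916 K/W
  R_conv,out = 1/(hA) = 1/(22.7·3.52) = 0.01252 K/W
ΣR = 0.02408 + 1.828×10^-4 + 0.06916 + 0.01252 = 0.1059 K/W
Q = ΔT/ΣR = (21.3 °C − -3.26 °C)/0.1059 = 232 W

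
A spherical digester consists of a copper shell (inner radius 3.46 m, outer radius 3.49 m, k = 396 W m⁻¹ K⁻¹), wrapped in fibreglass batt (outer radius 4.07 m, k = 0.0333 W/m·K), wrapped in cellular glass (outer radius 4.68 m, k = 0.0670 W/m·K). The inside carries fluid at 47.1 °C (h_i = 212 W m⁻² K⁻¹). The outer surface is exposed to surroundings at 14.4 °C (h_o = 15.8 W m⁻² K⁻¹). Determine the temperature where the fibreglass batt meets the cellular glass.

Resistance network (inner→outer):
  R_conv,in = 1/(4πr²h) = 1/(4π·3.46²·212) = 3.135×10^-5 K/W
  R_copper = (1/3.46 − 1/3.49)/(4πk) = 0.002484/(4π·396) = 4.992×10^-7 K/W
  R_fibreglass batt = (1/3.49 − 1/4.07)/(4πk) = 0.04083/(4π·0.0333) = 0.09758 K/W
  R_cellular glass = (1/4.07 − 1/4.68)/(4πk) = 0.03203/(4π·0.0670) = 0.03804 K/W
  R_conv,out = 1/(4πr²h) = 1/(4π·4.68²·15.8) = 2.300×10^-4 K/W
ΣR = 3.135×10^-5 + 4.992×10^-7 + 0.09758 + 0.03804 + 2.300×10^-4 = 0.1359 K/W
Q = ΔT/ΣR = (47.1 °C − 14.4 °C)/0.1359 = 240.6 W
From the inner boundary to the fibreglass batt/cellular glass interface, ΣR_partial = 0.09761 K/W.
T_interface = T_in − Q·ΣR_partial = 47.1 °C − (240.6)(0.09761) = 23.6 °C

T = 23.6 °C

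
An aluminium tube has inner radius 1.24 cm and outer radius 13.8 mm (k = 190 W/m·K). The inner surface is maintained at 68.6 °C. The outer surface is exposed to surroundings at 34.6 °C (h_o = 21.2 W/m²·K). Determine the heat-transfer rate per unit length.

Q' = 62.5 W/m

Series thermal resistances, inner to outer:
  R'_aluminium = ln(0.0138/0.0124)/(2πk) = 0.1070/(2π·190) = 8.961×10^-5 m·K/W
  R'_conv,out = 1/(2πr h) = 1/(2π·0.0138·21.2) = 0.5440 m·K/W
ΣR = 8.961×10^-5 + 0.5440 = 0.5441 m·K/W
Q' = ΔT/ΣR = (68.6 °C − 34.6 °C)/0.5441 = 62.5 W/m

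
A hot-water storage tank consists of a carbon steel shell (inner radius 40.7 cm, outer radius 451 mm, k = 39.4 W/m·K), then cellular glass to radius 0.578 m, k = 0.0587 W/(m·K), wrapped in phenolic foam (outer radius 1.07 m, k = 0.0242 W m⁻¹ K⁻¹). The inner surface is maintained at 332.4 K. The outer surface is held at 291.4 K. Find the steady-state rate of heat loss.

Q = 12.5 W

Treat each layer as a resistance in series:
  R_carbon steel = (1/0.407 − 1/0.451)/(4πk) = 0.2397/(4π·39.4) = 4.841×10^-4 K/W
  R_cellular glass = (1/0.451 − 1/0.578)/(4πk) = 0.4872/(4π·0.0587) = 0.6605 K/W
  R_phenolic foam = (1/0.578 − 1/1.07)/(4πk) = 0.7955/(4π·0.0242) = 2.616 K/W
ΣR = 4.841×10^-4 + 0.6605 + 2.616 = 3.277 K/W
Q = ΔT/ΣR = (332.4 K − 291.4 K)/3.277 = 12.5 W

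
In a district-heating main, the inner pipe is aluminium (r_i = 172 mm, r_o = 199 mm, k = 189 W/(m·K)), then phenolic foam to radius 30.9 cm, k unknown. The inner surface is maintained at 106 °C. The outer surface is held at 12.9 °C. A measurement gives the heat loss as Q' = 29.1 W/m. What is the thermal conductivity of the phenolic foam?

ΣR = ΔT/Q' = |106 − 12.9|/29.1 = 3.199 m·K/W
Known resistances:
  R'_aluminium = ln(0.199/0.172)/(2πk) = 0.1458/(2π·189) = 1.228×10^-4 m·K/W
R_phenolic foam = ΣR − ΣR_known = 3.199 − 1.228×10^-4 = 3.199 m·K/W
ln(r₂/r₁)/(2πk) = 3.199 ⇒ k = 0.4400/(2π·3.199) = 0.0219 W/m·K

k = 0.0219 W/m·K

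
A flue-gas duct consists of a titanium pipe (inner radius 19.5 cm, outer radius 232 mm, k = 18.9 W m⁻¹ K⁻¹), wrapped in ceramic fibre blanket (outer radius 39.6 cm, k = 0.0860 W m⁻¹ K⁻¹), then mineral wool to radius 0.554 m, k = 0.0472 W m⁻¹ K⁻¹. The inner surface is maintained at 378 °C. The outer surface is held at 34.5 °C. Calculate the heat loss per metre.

Resistance network (inner→outer):
  R'_titanium = ln(0.232/0.195)/(2πk) = 0.1737/(2π·18.9) = 0.001463 m·K/W
  R'_ceramic fibre blanket = ln(0.396/0.232)/(2πk) = 0.5347/(2π·0.0860) = 0.9895 m·K/W
  R'_mineral wool = ln(0.554/0.396)/(2πk) = 0.3358/(2π·0.0472) = 1.132 m·K/W
ΣR = 0.001463 + 0.9895 + 1.132 = 2.123 m·K/W
Q' = ΔT/ΣR = (378 °C − 34.5 °C)/2.123 = 162 W/m

Q' = 162 W/m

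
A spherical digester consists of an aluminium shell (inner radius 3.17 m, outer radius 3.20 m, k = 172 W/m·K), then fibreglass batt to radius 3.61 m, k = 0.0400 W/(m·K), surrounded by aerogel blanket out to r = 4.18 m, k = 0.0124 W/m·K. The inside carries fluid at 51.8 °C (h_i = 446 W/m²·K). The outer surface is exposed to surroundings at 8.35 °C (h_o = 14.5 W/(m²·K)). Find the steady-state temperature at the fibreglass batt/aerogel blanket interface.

Resistance network (inner→outer):
  R_conv,in = 1/(4πr²h) = 1/(4π·3.17²·446) = 1.776×10^-5 K/W
  R_aluminium = (1/3.17 − 1/3.20)/(4πk) = 0.002957/(4π·172) = 1.368×10^-6 K/W
  R_fibreglass batt = (1/3.20 − 1/3.61)/(4πk) = 0.03549/(4π·0.0400) = 0.07061 K/W
  R_aerogel blanket = (1/3.61 − 1/4.18)/(4πk) = 0.03777/(4π·0.0124) = 0.2424 K/W
  R_conv,out = 1/(4πr²h) = 1/(4π·4.18²·14.5) = 3.141×10^-4 K/W
ΣR = 1.776×10^-5 + 1.368×10^-6 + 0.07061 + 0.2424 + 3.141×10^-4 = 0.3133 K/W
Q = ΔT/ΣR = (51.8 °C − 8.35 °C)/0.3133 = 138.7 W
From the inner boundary to the fibreglass batt/aerogel blanket interface, ΣR_partial = 0.07063 K/W.
T_interface = T_in − Q·ΣR_partial = 51.8 °C − (138.7)(0.07063) = 42.0 °C

T = 42.0 °C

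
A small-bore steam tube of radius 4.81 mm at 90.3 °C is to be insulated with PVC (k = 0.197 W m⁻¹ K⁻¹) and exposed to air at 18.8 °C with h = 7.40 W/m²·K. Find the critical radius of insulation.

For a cylinder, r_cr = k_ins/h = 0.197/7.40 = 0.0266 m = 2.66 cm

r_cr = 2.66 cm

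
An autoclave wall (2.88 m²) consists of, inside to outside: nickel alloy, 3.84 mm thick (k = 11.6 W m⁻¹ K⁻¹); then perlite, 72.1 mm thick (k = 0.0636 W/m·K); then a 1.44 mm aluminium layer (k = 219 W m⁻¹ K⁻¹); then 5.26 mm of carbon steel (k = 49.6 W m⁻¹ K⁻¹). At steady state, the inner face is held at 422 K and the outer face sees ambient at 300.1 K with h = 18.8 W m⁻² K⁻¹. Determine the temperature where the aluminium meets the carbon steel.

T = 305.6 K

Series thermal resistances, inner to outer:
  R_nickel alloy = L/(kA) = 0.00384/(11.6·2.88) = 1.149×10^-4 K/W
  R_perlite = L/(kA) = 0.0721/(0.0636·2.88) = 0.3936 K/W
  R_aluminium = L/(kA) = 0.00144/(219·2.88) = 2.283×10^-6 K/W
  R_carbon steel = L/(kA) = 0.00526/(49.6·2.88) = 3.682×10^-5 K/W
  R_conv,out = 1/(hA) = 1/(18.8·2.88) = 0.01847 K/W
ΣR = 1.149×10^-4 + 0.3936 + 2.283×10^-6 + 3.682×10^-5 + 0.01847 = 0.4122 K/W
Q = ΔT/ΣR = (422 K − 300.1 K)/0.4122 = 295.7 W
From the inner boundary to the aluminium/carbon steel interface, ΣR_partial = 0.3937 K/W.
T_interface = T_in − Q·ΣR_partial = 422 K − (295.7)(0.3937) = 305.6 K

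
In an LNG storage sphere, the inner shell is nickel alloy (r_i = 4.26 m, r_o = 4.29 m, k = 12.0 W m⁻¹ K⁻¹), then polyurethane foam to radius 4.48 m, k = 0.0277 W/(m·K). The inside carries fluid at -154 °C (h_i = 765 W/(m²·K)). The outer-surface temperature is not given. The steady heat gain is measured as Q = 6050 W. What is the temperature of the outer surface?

Sum the resistances:
  R_conv,in = 1/(4πr²h) = 1/(4π·4.26²·765) = 5.732×10^-6 K/W
  R_nickel alloy = (1/4.26 − 1/4.29)/(4πk) = 0.001642/(4π·12.0) = 1.089×10^-5 K/W
  R_polyurethane foam = (1/4.29 − 1/4.48)/(4πk) = 0.009886/(4π·0.0277) = 0.02840 K/W
ΣR = 0.02842 K/W
ΔT = Q·ΣR = 6050 × 0.02842 = 171.9 K
Heat flows inward, so T_out = T_in + ΔT = -154 + 171.9 = 17.9 °C

T_out = 17.9 °C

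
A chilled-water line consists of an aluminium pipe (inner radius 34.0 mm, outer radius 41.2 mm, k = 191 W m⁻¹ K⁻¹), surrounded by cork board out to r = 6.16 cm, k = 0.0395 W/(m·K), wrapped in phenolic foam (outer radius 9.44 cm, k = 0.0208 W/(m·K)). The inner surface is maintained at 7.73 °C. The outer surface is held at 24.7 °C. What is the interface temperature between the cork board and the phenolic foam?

Series thermal resistances, inner to outer:
  R'_aluminium = ln(0.0412/0.0340)/(2πk) = 0.1921/(2π·191) = 1.601×10^-4 m·K/W
  R'_cork board = ln(0.0616/0.0412)/(2πk) = 0.4022/(2π·0.0395) = 1.621 m·K/W
  R'_phenolic foam = ln(0.0944/0.0616)/(2πk) = 0.4269/(2π·0.0208) = 3.266 m·K/W
ΣR = 1.601×10^-4 + 1.621 + 3.266 = 4.887 m·K/W
Q' = ΔT/ΣR = (7.73 °C − 24.7 °C)/4.887 = -3.472 W/m
From the inner boundary to the cork board/phenolic foam interface, ΣR_partial = 1.621 m·K/W.
T_interface = T_in − Q'·ΣR_partial = 7.73 °C − (-3.472)(1.621) = 13.4 °C

T = 13.4 °C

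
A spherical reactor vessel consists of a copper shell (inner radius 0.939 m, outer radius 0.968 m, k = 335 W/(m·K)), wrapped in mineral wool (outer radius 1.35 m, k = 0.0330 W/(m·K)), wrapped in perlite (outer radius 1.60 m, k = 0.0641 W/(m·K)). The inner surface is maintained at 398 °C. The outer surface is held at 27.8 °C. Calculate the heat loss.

Q = 436 W

Treat each layer as a resistance in series:
  R_copper = (1/0.939 − 1/0.968)/(4πk) = 0.03190/(4π·335) = 7.579×10^-6 K/W
  R_mineral wool = (1/0.968 − 1/1.35)/(4πk) = 0.2923/(4π·0.0330) = 0.7049 K/W
  R_perlite = (1/1.35 − 1/1.60)/(4πk) = 0.1157/(4π·0.0641) = 0.1437 K/W
ΣR = 7.579×10^-6 + 0.7049 + 0.1437 = 0.8486 K/W
Q = ΔT/ΣR = (398 °C − 27.8 °C)/0.8486 = 436 W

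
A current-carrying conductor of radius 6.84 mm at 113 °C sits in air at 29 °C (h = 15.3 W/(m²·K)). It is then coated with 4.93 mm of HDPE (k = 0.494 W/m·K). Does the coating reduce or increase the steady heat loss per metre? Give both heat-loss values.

increases: 55.2 → 79.3 W/m

Critical radius for a cylinder: r_cr = k/h = 0.0323 m = 3.23 cm.
Outer radius after coating: r₂ = 0.00684 + 0.00493 = 0.01177 m.
Since r₁ < r_cr and r₂ ≤ r_cr, the coating moves toward the maximum at r_cr — heat loss rises.
Bare: R = 1/(2πr₁h) = 1.521 m·K/W; Q = 84/1.521 = 55.2 W/m.
Coated: R = R_cond + R_conv = 1.059 m·K/W; Q = 84/1.059 = 79.3 W/m.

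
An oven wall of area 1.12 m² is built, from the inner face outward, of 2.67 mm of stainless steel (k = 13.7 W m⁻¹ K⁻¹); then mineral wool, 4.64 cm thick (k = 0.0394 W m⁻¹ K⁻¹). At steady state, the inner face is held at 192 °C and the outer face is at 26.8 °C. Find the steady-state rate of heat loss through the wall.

Q = 157 W

Resistance network (inner→outer):
  R_stainless steel = L/(kA) = 0.00267/(13.7·1.12) = 1.740×10^-4 K/W
  R_mineral wool = L/(kA) = 0.0464/(0.0394·1.12) = 1.051 K/W
ΣR = 1.740×10^-4 + 1.051 = 1.051 K/W
Q = ΔT/ΣR = (192 °C − 26.8 °C)/1.051 = 157 W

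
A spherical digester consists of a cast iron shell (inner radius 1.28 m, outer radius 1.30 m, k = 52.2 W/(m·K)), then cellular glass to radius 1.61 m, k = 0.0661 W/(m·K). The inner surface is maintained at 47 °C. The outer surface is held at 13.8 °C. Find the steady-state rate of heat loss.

Q = 186 W

Resistance network (inner→outer):
  R_cast iron = (1/1.28 − 1/1.30)/(4πk) = 0.01202/(4π·52.2) = 1.832×10^-5 K/W
  R_cellular glass = (1/1.30 − 1/1.61)/(4πk) = 0.1481/(4π·0.0661) = 0.1783 K/W
ΣR = 1.832×10^-5 + 0.1783 = 0.1783 K/W
Q = ΔT/ΣR = (47 °C − 13.8 °C)/0.1783 = 186 W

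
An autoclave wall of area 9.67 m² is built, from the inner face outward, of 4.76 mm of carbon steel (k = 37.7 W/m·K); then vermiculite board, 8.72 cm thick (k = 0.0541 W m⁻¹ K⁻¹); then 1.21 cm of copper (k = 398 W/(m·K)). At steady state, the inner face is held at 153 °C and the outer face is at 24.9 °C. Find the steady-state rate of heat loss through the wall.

Q = 768 W

Resistance network (inner→outer):
  R_carbon steel = L/(kA) = 0.00476/(37.7·9.67) = 1.306×10^-5 K/W
  R_vermiculite board = L/(kA) = 0.0872/(0.0541·9.67) = 0.1667 K/W
  R_copper = L/(kA) = 0.0121/(398·9.67) = 3.144×10^-6 K/W
ΣR = 1.306×10^-5 + 0.1667 + 3.144×10^-6 = 0.1667 K/W
Q = ΔT/ΣR = (153 °C − 24.9 °C)/0.1667 = 768 W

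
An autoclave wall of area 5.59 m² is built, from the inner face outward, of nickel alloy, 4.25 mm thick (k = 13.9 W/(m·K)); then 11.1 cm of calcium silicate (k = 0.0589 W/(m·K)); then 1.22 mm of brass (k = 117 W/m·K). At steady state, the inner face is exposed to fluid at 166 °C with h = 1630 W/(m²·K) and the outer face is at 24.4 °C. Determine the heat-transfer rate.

Treat each layer as a resistance in series:
  R_conv,in = 1/(hA) = 1/(1630·5.59) = 1.097×10^-4 K/W
  R_nickel alloy = L/(kA) = 0.00425/(13.9·5.59) = 5.470×10^-5 K/W
  R_calcium silicate = L/(kA) = 0.111/(0.0589·5.59) = 0.3371 K/W
  R_brass = L/(kA) = 0.00122/(117·5.59) = 1.865×10^-6 K/W
ΣR = 1.097×10^-4 + 5.470×10^-5 + 0.3371 + 1.865×10^-6 = 0.3373 K/W
Q = ΔT/ΣR = (166 °C − 24.4 °C)/0.3373 = 420 W

Q = 420 W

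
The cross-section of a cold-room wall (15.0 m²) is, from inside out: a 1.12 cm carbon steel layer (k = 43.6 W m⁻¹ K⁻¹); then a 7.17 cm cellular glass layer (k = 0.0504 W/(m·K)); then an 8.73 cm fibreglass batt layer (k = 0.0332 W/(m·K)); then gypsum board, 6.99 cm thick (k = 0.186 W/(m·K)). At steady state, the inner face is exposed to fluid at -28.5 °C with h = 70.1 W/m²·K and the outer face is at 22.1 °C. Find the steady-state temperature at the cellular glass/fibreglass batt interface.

Series thermal resistances, inner to outer:
  R_conv,in = 1/(hA) = 1/(70.1·15.0) = 9.510×10^-4 K/W
  R_carbon steel = L/(kA) = 0.0112/(43.6·15.0) = 1.713×10^-5 K/W
  R_cellular glass = L/(kA) = 0.0717/(0.0504·15.0) = 0.09484 K/W
  R_fibreglass batt = L/(kA) = 0.0873/(0.0332·15.0) = 0.1753 K/W
  R_gypsum board = L/(kA) = 0.0699/(0.186·15.0) = 0.02505 K/W
ΣR = 9.510×10^-4 + 1.713×10^-5 + 0.09484 + 0.1753 + 0.02505 = 0.2962 K/W
Q = ΔT/ΣR = (-28.5 °C − 22.1 °C)/0.2962 = -170.8 W
From the inner boundary to the cellular glass/fibreglass batt interface, ΣR_partial = 0.09581 K/W.
T_interface = T_in − Q·ΣR_partial = -28.5 °C − (-170.8)(0.09581) = -12.1 °C

T = -12.1 °C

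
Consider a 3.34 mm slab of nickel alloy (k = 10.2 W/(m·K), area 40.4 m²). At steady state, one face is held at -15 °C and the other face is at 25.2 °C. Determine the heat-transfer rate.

Q = kA·ΔT/L = 10.2 × 40.4 × |-15 °C − 25.2 °C| / 0.00334 = 4.96×10^6 W

Q = 4.96×10^6 W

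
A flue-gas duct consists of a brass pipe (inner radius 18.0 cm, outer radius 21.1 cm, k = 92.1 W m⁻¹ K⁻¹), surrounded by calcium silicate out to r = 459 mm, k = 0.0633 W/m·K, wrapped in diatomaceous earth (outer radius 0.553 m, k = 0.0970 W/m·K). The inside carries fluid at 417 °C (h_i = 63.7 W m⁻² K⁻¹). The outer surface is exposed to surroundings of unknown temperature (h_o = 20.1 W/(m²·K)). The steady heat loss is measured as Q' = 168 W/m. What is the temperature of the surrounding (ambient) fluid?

Sum the resistances:
  R'_conv,in = 1/(2πr h) = 1/(2π·0.180·63.7) = 0.01388 m·K/W
  R'_brass = ln(0.211/0.180)/(2πk) = 0.1589/(2π·92.1) = 2.746×10^-4 m·K/W
  R'_calcium silicate = ln(0.459/0.211)/(2πk) = 0.7772/(2π·0.0633) = 1.954 m·K/W
  R'_diatomaceous earth = ln(0.553/0.459)/(2πk) = 0.1863/(2π·0.0970) = 0.3057 m·K/W
  R'_conv,out = 1/(2πr h) = 1/(2π·0.553·20.1) = 0.01432 m·K/W
ΣR = 2.288 m·K/W
ΔT = Q'·ΣR = 168 × 2.288 = 384.4 K
Heat flows outward, so T_out = T_in − ΔT = 417 − 384.4 = 32.6 °C

T_out = 32.6 °C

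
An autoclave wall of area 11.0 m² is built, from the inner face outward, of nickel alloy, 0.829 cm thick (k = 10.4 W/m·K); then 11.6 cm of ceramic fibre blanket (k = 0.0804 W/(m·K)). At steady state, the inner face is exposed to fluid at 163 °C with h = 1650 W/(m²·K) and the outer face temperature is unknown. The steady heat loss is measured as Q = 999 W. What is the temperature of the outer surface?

Series resistances:
  R_conv,in = 1/(hA) = 1/(1650·11.0) = 5.510×10^-5 K/W
  R_nickel alloy = L/(kA) = 0.00829/(10.4·11.0) = 7.247×10^-5 K/W
  R_ceramic fibre blanket = L/(kA) = 0.116/(0.0804·11.0) = 0.1312 K/W
ΣR = 0.1313 K/W
ΔT = Q·ΣR = 999 × 0.1313 = 131.2 K
Heat flows outward, so T_out = T_in − ΔT = 163 − 131.2 = 31.8 °C

T_out = 31.8 °C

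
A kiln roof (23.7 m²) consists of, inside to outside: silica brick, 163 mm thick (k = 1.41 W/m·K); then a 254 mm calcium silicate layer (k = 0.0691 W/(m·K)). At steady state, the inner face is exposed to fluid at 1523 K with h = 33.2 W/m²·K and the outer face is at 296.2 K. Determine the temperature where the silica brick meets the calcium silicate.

Treat each layer as a resistance in series:
  R_conv,in = 1/(hA) = 1/(33.2·23.7) = 0.001271 K/W
  R_silica brick = L/(kA) = 0.163/(1.41·23.7) = 0.004878 K/W
  R_calcium silicate = L/(kA) = 0.254/(0.0691·23.7) = 0.1551 K/W
ΣR = 0.001271 + 0.004878 + 0.1551 = 0.1612 K/W
Q = ΔT/ΣR = (1523 K − 296.2 K)/0.1612 = 7610 W
From the inner boundary to the silica brick/calcium silicate interface, ΣR_partial = 0.006149 K/W.
T_interface = T_in − Q·ΣR_partial = 1523 K − (7610)(0.006149) = 1476 K

T = 1476 K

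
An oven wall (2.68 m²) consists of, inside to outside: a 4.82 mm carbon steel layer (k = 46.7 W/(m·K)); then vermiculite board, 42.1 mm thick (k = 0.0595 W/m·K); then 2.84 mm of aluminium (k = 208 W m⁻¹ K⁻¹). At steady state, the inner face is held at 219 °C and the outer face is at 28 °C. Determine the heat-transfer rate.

Q = 723 W

Treat each layer as a resistance in series:
  R_carbon steel = L/(kA) = 0.00482/(46.7·2.68) = 3.851×10^-5 K/W
  R_vermiculite board = L/(kA) = 0.0421/(0.0595·2.68) = 0.2640 K/W
  R_aluminium = L/(kA) = 0.00284/(208·2.68) = 5.095×10^-6 K/W
ΣR = 3.851×10^-5 + 0.2640 + 5.095×10^-6 = 0.2640 K/W
Q = ΔT/ΣR = (219 °C − 28 °C)/0.2640 = 723 W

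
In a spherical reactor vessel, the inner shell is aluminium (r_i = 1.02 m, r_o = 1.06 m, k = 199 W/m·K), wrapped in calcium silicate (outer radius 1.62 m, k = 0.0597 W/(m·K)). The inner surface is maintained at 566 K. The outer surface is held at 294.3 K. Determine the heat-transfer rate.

Series thermal resistances, inner to outer:
  R_aluminium = (1/1.02 − 1/1.06)/(4πk) = 0.03700/(4π·199) = 1.479×10^-5 K/W
  R_calcium silicate = (1/1.06 − 1/1.62)/(4πk) = 0.3261/(4π·0.0597) = 0.4347 K/W
ΣR = 1.479×10^-5 + 0.4347 = 0.4347 K/W
Q = ΔT/ΣR = (566 K − 294.3 K)/0.4347 = 625 W

Q = 625 W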